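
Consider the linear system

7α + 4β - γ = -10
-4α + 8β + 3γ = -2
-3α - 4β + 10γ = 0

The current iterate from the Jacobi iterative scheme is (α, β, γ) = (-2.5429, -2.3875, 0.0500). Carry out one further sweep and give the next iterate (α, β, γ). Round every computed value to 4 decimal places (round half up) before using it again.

One sweep:
  α = (-10 - (4)·-2.3875 - (-1)·0.0500) / (7) = -0.0571
  β = (-2 - (-4)·-2.5429 - (3)·0.0500) / (8) = -1.5402
  γ = (0 - (-3)·-2.5429 - (-4)·-2.3875) / (10) = -1.7179

(-0.0571, -1.5402, -1.7179)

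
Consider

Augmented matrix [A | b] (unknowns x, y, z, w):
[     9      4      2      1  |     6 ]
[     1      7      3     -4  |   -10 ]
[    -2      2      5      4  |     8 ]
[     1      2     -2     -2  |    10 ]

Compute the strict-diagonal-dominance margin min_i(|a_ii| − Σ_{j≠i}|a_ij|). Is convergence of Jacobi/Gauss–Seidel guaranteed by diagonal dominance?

row 1: |9| − (4+2+1) = 2
row 2: |7| − (1+3+4) = -1
row 3: |5| − (2+2+4) = -3
row 4: |-2| − (1+2+2) = -3
minimum over rows = -3 → not strictly diagonally dominant

-3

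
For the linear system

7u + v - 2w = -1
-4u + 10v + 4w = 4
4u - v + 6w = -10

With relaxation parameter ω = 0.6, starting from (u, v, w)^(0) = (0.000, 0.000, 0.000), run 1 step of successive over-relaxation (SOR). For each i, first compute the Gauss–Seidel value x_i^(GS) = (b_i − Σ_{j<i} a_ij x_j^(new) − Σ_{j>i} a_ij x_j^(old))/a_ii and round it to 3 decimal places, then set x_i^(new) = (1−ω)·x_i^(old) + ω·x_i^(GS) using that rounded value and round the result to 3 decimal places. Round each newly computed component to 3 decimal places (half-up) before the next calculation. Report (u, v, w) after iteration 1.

Iteration 1:
  u: GS value = (-1 - (1)·0.000 - (-2)·0.000) / (7) = -0.143;  u ← (1−ω)·0.000 + ω·-0.143 = -0.086
  v: GS value = (4 - (-4)·-0.086 - (4)·0.000) / (10) = 0.366;  v ← (1−ω)·0.000 + ω·0.366 = 0.220
  w: GS value = (-10 - (4)·-0.086 - (-1)·0.220) / (6) = -1.573;  w ← (1−ω)·0.000 + ω·-1.573 = -0.944

(-0.086, 0.220, -0.944)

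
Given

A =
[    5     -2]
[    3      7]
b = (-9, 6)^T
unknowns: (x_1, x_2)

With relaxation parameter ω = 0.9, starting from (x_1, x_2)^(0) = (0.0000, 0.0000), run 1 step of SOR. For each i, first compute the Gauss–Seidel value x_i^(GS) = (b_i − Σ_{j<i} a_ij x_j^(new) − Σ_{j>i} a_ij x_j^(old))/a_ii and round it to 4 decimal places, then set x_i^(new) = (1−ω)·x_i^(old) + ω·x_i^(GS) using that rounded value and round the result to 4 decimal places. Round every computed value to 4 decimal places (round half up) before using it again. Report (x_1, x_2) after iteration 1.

(-1.6200, 1.3963)

Iteration 1:
  x_1: GS value = (-9 - (-2)·0.0000) / (5) = -1.8000;  x_1 ← (1−ω)·0.0000 + ω·-1.8000 = -1.6200
  x_2: GS value = (6 - (3)·-1.6200) / (7) = 1.5514;  x_2 ← (1−ω)·0.0000 + ω·1.5514 = 1.3963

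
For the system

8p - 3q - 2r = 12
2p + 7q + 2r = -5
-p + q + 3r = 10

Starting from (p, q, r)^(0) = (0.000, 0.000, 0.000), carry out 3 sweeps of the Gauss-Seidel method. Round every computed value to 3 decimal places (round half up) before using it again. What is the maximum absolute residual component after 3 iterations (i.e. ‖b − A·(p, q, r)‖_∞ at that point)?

Iteration 1:
  p = (12 - (-3)·0.000 - (-2)·0.000) / (8) = 1.500
  q = (-5 - (2)·1.500 - (2)·0.000) / (7) = -1.143
  r = (10 - (-1)·1.500 - (1)·-1.143) / (3) = 4.214
Iteration 2:
  p = (12 - (-3)·-1.143 - (-2)·4.214) / (8) = 2.125
  q = (-5 - (2)·2.125 - (2)·4.214) / (7) = -2.525
  r = (10 - (-1)·2.125 - (1)·-2.525) / (3) = 4.883
Iteration 3:
  p = (12 - (-3)·-2.525 - (-2)·4.883) / (8) = 1.774
  q = (-5 - (2)·1.774 - (2)·4.883) / (7) = -2.616
  r = (10 - (-1)·1.774 - (1)·-2.616) / (3) = 4.797
Residual b − A·x = (-0.446, 0.170, -0.001); ∞-norm = 0.446

0.446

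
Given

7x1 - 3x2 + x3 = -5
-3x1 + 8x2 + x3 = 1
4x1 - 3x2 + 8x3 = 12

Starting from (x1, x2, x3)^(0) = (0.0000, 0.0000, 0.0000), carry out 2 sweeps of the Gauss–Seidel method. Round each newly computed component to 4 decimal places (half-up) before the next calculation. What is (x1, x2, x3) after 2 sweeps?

(-1.0332, -0.4879, 1.8336)

Iteration 1:
  x1 = (-5 - (-3)·0.0000 - (1)·0.0000) / (7) = -0.7143
  x2 = (1 - (-3)·-0.7143 - (1)·0.0000) / (8) = -0.1429
  x3 = (12 - (4)·-0.7143 - (-3)·-0.1429) / (8) = 1.8036
Iteration 2:
  x1 = (-5 - (-3)·-0.1429 - (1)·1.8036) / (7) = -1.0332
  x2 = (1 - (-3)·-1.0332 - (1)·1.8036) / (8) = -0.4879
  x3 = (12 - (4)·-1.0332 - (-3)·-0.4879) / (8) = 1.8336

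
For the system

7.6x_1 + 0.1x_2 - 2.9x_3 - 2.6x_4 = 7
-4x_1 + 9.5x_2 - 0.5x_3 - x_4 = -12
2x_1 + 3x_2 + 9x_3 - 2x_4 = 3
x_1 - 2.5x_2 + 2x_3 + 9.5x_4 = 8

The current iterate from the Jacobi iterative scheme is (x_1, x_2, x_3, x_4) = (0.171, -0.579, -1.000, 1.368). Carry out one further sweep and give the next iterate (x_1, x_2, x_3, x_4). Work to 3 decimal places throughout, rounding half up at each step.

One sweep:
  x_1 = (7 - (0.1)·-0.579 - (-2.9)·-1.000 - (-2.6)·1.368) / (7.6) = 1.015
  x_2 = (-12 - (-4)·0.171 - (-0.5)·-1.000 - (-1)·1.368) / (9.5) = -1.100
  x_3 = (3 - (2)·0.171 - (3)·-0.579 - (-2)·1.368) / (9) = 0.792
  x_4 = (8 - (1)·0.171 - (-2.5)·-0.579 - (2)·-1.000) / (9.5) = 0.882

(1.015, -1.100, 0.792, 0.882)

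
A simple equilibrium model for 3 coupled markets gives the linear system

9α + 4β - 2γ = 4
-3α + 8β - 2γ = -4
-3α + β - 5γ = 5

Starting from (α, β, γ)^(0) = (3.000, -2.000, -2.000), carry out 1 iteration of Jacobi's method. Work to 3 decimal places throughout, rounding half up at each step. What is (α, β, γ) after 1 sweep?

Iteration 1:
  α = (4 - (4)·-2.000 - (-2)·-2.000) / (9) = 0.889
  β = (-4 - (-3)·3.000 - (-2)·-2.000) / (8) = 0.125
  γ = (5 - (-3)·3.000 - (1)·-2.000) / (-5) = -3.200

(0.889, 0.125, -3.200)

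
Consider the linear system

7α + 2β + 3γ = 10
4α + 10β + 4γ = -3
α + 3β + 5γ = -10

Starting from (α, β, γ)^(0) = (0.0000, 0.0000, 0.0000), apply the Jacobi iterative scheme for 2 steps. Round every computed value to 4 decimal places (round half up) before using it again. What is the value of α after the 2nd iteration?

Iteration 1:
  α = (10 - (2)·0.0000 - (3)·0.0000) / (7) = 1.4286
  β = (-3 - (4)·0.0000 - (4)·0.0000) / (10) = -0.3000
  γ = (-10 - (1)·0.0000 - (3)·0.0000) / (5) = -2.0000
Iteration 2:
  α = (10 - (2)·-0.3000 - (3)·-2.0000) / (7) = 2.3714
  β = (-3 - (4)·1.4286 - (4)·-2.0000) / (10) = -0.0714
  γ = (-10 - (1)·1.4286 - (3)·-0.3000) / (5) = -2.1057

2.3714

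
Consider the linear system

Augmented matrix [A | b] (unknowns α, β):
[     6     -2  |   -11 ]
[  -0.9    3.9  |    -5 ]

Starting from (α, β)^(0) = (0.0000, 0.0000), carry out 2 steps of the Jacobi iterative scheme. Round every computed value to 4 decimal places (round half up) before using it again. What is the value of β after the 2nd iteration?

-1.7051

Iteration 1:
  α = (-11 - (-2)·0.0000) / (6) = -1.8333
  β = (-5 - (-0.9)·0.0000) / (3.9) = -1.2821
Iteration 2:
  α = (-11 - (-2)·-1.2821) / (6) = -2.2607
  β = (-5 - (-0.9)·-1.8333) / (3.9) = -1.7051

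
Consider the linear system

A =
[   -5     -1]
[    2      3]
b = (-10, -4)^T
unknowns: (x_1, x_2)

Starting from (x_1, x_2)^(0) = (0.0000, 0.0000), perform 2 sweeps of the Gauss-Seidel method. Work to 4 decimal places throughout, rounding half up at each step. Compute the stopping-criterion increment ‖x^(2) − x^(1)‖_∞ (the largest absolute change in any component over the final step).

Iteration 1:
  x_1 = (-10 - (-1)·0.0000) / (-5) = 2.0000
  x_2 = (-4 - (2)·2.0000) / (3) = -2.6667
Iteration 2:
  x_1 = (-10 - (-1)·-2.6667) / (-5) = 2.5333
  x_2 = (-4 - (2)·2.5333) / (3) = -3.0222
Change: (0.5333, -0.3555) → max |·| = 0.5333

0.5333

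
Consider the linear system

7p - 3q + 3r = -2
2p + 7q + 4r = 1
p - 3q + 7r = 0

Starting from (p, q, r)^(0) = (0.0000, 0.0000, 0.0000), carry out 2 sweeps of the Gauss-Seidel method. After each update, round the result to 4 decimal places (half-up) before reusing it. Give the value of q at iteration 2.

Iteration 1:
  p = (-2 - (-3)·0.0000 - (3)·0.0000) / (7) = -0.2857
  q = (1 - (2)·-0.2857 - (4)·0.0000) / (7) = 0.2245
  r = (0 - (1)·-0.2857 - (-3)·0.2245) / (7) = 0.1370
Iteration 2:
  p = (-2 - (-3)·0.2245 - (3)·0.1370) / (7) = -0.2482
  q = (1 - (2)·-0.2482 - (4)·0.1370) / (7) = 0.1355
  r = (0 - (1)·-0.2482 - (-3)·0.1355) / (7) = 0.0935

0.1355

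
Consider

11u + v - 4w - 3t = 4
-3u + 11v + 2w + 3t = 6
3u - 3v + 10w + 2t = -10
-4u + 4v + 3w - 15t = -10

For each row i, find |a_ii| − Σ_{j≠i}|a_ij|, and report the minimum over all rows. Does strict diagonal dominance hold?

2

row 1: |11| − (1+4+3) = 3
row 2: |11| − (3+2+3) = 3
row 3: |10| − (3+3+2) = 2
row 4: |-15| − (4+4+3) = 4
minimum over rows = 2 → strictly diagonally dominant (convergence guaranteed)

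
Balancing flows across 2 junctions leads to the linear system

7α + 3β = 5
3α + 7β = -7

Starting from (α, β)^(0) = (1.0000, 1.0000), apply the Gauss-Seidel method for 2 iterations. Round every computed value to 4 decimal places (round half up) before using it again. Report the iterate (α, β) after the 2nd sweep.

(1.1953, -1.5123)

Iteration 1:
  α = (5 - (3)·1.0000) / (7) = 0.2857
  β = (-7 - (3)·0.2857) / (7) = -1.1224
Iteration 2:
  α = (5 - (3)·-1.1224) / (7) = 1.1953
  β = (-7 - (3)·1.1953) / (7) = -1.5123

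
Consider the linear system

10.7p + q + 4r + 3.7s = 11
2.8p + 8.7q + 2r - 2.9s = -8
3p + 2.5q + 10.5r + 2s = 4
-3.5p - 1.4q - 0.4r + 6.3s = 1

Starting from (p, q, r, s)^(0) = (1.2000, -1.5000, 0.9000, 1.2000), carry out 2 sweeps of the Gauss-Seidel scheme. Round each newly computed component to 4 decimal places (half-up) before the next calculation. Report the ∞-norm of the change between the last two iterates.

Iteration 1:
  p = (11 - (1)·-1.5000 - (4)·0.9000 - (3.7)·1.2000) / (10.7) = 0.4168
  q = (-8 - (2.8)·0.4168 - (2)·0.9000 - (-2.9)·1.2000) / (8.7) = -0.8606
  r = (4 - (3)·0.4168 - (2.5)·-0.8606 - (2)·1.2000) / (10.5) = 0.2382
  s = (1 - (-3.5)·0.4168 - (-1.4)·-0.8606 - (-0.4)·0.2382) / (6.3) = 0.2142
Iteration 2:
  p = (11 - (1)·-0.8606 - (4)·0.2382 - (3.7)·0.2142) / (10.7) = 0.9454
  q = (-8 - (2.8)·0.9454 - (2)·0.2382 - (-2.9)·0.2142) / (8.7) = -1.2072
  r = (4 - (3)·0.9454 - (2.5)·-1.2072 - (2)·0.2142) / (10.5) = 0.3575
  s = (1 - (-3.5)·0.9454 - (-1.4)·-1.2072 - (-0.4)·0.3575) / (6.3) = 0.4384
Change: (0.5286, -0.3466, 0.1193, 0.2242) → max |·| = 0.5286

0.5286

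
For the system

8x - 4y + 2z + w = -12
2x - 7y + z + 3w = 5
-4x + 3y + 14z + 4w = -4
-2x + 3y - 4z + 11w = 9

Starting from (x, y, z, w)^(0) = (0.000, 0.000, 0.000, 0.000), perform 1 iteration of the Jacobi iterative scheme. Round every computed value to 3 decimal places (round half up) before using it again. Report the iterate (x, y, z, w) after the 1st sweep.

(-1.500, -0.714, -0.286, 0.818)

Iteration 1:
  x = (-12 - (-4)·0.000 - (2)·0.000 - (1)·0.000) / (8) = -1.500
  y = (5 - (2)·0.000 - (1)·0.000 - (3)·0.000) / (-7) = -0.714
  z = (-4 - (-4)·0.000 - (3)·0.000 - (4)·0.000) / (14) = -0.286
  w = (9 - (-2)·0.000 - (3)·0.000 - (-4)·0.000) / (11) = 0.818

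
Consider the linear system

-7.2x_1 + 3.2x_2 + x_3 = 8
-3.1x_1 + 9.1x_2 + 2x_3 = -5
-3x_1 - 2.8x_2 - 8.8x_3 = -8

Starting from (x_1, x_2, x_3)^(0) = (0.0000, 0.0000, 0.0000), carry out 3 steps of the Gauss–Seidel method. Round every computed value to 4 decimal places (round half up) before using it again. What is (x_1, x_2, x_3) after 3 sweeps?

Iteration 1:
  x_1 = (8 - (3.2)·0.0000 - (1)·0.0000) / (-7.2) = -1.1111
  x_2 = (-5 - (-3.1)·-1.1111 - (2)·0.0000) / (9.1) = -0.9280
  x_3 = (-8 - (-3)·-1.1111 - (-2.8)·-0.9280) / (-8.8) = 1.5831
Iteration 2:
  x_1 = (8 - (3.2)·-0.9280 - (1)·1.5831) / (-7.2) = -1.3037
  x_2 = (-5 - (-3.1)·-1.3037 - (2)·1.5831) / (9.1) = -1.3415
  x_3 = (-8 - (-3)·-1.3037 - (-2.8)·-1.3415) / (-8.8) = 1.7804
Iteration 3:
  x_1 = (8 - (3.2)·-1.3415 - (1)·1.7804) / (-7.2) = -1.4601
  x_2 = (-5 - (-3.1)·-1.4601 - (2)·1.7804) / (9.1) = -1.4381
  x_3 = (-8 - (-3)·-1.4601 - (-2.8)·-1.4381) / (-8.8) = 1.8644

(-1.4601, -1.4381, 1.8644)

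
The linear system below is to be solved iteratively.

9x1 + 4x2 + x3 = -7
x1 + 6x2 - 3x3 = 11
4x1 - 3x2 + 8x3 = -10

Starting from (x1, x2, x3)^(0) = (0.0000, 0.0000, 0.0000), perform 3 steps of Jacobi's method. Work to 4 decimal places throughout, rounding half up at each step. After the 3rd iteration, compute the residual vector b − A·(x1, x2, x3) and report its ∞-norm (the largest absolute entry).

Iteration 1:
  x1 = (-7 - (4)·0.0000 - (1)·0.0000) / (9) = -0.7778
  x2 = (11 - (1)·0.0000 - (-3)·0.0000) / (6) = 1.8333
  x3 = (-10 - (4)·0.0000 - (-3)·0.0000) / (8) = -1.2500
Iteration 2:
  x1 = (-7 - (4)·1.8333 - (1)·-1.2500) / (9) = -1.4537
  x2 = (11 - (1)·-0.7778 - (-3)·-1.2500) / (6) = 1.3380
  x3 = (-10 - (4)·-0.7778 - (-3)·1.8333) / (8) = -0.1736
Iteration 3:
  x1 = (-7 - (4)·1.3380 - (1)·-0.1736) / (9) = -1.3532
  x2 = (11 - (1)·-1.4537 - (-3)·-0.1736) / (6) = 1.9888
  x3 = (-10 - (4)·-1.4537 - (-3)·1.3380) / (8) = -0.0214
Residual b − A·x = (-2.7550, 0.3562, 1.5504); ∞-norm = 2.7550

2.7550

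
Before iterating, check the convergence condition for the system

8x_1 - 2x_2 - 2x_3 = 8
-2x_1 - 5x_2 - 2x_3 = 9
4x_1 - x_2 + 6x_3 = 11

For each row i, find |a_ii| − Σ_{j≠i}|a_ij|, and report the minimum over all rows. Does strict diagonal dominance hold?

1

row 1: |8| − (2+2) = 4
row 2: |-5| − (2+2) = 1
row 3: |6| − (4+1) = 1
minimum over rows = 1 → strictly diagonally dominant (convergence guaranteed)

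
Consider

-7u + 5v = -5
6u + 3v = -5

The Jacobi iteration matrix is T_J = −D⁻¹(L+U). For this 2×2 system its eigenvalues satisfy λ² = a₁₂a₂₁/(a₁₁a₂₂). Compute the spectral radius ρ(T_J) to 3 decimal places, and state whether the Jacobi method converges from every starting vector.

1.195

a₁₂a₂₁/(a₁₁a₂₂) = (5)·(6) / ((-7)·(3)) = -1.428571
ρ = √|-1.428571| = √1.428571 = 1.195
ρ > 1, so Jacobi diverges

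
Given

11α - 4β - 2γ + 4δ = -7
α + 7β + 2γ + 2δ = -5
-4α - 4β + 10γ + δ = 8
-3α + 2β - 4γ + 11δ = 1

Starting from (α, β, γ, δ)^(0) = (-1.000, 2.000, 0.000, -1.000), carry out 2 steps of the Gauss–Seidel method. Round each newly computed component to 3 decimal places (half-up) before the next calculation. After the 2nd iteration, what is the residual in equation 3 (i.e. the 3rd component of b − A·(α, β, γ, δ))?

Iteration 1:
  α = (-7 - (-4)·2.000 - (-2)·0.000 - (4)·-1.000) / (11) = 0.455
  β = (-5 - (1)·0.455 - (2)·0.000 - (2)·-1.000) / (7) = -0.494
  γ = (8 - (-4)·0.455 - (-4)·-0.494 - (1)·-1.000) / (10) = 0.884
  δ = (1 - (-3)·0.455 - (2)·-0.494 - (-4)·0.884) / (11) = 0.626
Iteration 2:
  α = (-7 - (-4)·-0.494 - (-2)·0.884 - (4)·0.626) / (11) = -0.883
  β = (-5 - (1)·-0.883 - (2)·0.884 - (2)·0.626) / (7) = -1.020
  γ = (8 - (-4)·-0.883 - (-4)·-1.020 - (1)·0.626) / (10) = -0.024
  δ = (1 - (-3)·-0.883 - (2)·-1.020 - (-4)·-0.024) / (11) = 0.027
Residual b − A·x = (-1.523, 3.017, 0.601, -0.002)

0.601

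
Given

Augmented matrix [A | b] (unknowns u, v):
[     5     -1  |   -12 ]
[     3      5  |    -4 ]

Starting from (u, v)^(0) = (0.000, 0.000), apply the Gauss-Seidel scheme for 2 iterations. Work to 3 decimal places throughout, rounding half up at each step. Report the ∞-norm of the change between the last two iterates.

Iteration 1:
  u = (-12 - (-1)·0.000) / (5) = -2.400
  v = (-4 - (3)·-2.400) / (5) = 0.640
Iteration 2:
  u = (-12 - (-1)·0.640) / (5) = -2.272
  v = (-4 - (3)·-2.272) / (5) = 0.563
Change: (0.128, -0.077) → max |·| = 0.128

0.128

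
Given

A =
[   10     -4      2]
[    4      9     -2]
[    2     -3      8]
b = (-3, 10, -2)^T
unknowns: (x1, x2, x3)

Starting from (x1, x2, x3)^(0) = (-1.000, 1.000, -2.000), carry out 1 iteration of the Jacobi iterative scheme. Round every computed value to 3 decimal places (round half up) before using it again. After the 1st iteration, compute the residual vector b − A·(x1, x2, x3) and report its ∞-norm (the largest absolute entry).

Iteration 1:
  x1 = (-3 - (-4)·1.000 - (2)·-2.000) / (10) = 0.500
  x2 = (10 - (4)·-1.000 - (-2)·-2.000) / (9) = 1.111
  x3 = (-2 - (2)·-1.000 - (-3)·1.000) / (8) = 0.375
Residual b − A·x = (-4.306, -1.249, -2.667); ∞-norm = 4.306

4.306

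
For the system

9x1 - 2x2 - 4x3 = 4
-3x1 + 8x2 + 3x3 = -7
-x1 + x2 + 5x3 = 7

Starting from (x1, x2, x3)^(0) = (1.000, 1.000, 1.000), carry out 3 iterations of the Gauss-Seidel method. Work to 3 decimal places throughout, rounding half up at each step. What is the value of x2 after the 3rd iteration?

-1.188

Iteration 1:
  x1 = (4 - (-2)·1.000 - (-4)·1.000) / (9) = 1.111
  x2 = (-7 - (-3)·1.111 - (3)·1.000) / (8) = -0.833
  x3 = (7 - (-1)·1.111 - (1)·-0.833) / (5) = 1.789
Iteration 2:
  x1 = (4 - (-2)·-0.833 - (-4)·1.789) / (9) = 1.054
  x2 = (-7 - (-3)·1.054 - (3)·1.789) / (8) = -1.151
  x3 = (7 - (-1)·1.054 - (1)·-1.151) / (5) = 1.841
Iteration 3:
  x1 = (4 - (-2)·-1.151 - (-4)·1.841) / (9) = 1.007
  x2 = (-7 - (-3)·1.007 - (3)·1.841) / (8) = -1.188
  x3 = (7 - (-1)·1.007 - (1)·-1.188) / (5) = 1.839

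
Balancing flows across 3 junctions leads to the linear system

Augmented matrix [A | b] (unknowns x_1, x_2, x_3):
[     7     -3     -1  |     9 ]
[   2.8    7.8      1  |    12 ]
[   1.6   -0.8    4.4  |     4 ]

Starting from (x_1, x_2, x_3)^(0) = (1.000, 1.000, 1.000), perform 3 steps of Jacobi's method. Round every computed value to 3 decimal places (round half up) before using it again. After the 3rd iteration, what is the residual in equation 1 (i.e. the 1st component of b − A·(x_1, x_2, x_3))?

Iteration 1:
  x_1 = (9 - (-3)·1.000 - (-1)·1.000) / (7) = 1.857
  x_2 = (12 - (2.8)·1.000 - (1)·1.000) / (7.8) = 1.051
  x_3 = (4 - (1.6)·1.000 - (-0.8)·1.000) / (4.4) = 0.727
Iteration 2:
  x_1 = (9 - (-3)·1.051 - (-1)·0.727) / (7) = 1.840
  x_2 = (12 - (2.8)·1.857 - (1)·0.727) / (7.8) = 0.779
  x_3 = (4 - (1.6)·1.857 - (-0.8)·1.051) / (4.4) = 0.425
Iteration 3:
  x_1 = (9 - (-3)·0.779 - (-1)·0.425) / (7) = 1.680
  x_2 = (12 - (2.8)·1.840 - (1)·0.425) / (7.8) = 0.823
  x_3 = (4 - (1.6)·1.840 - (-0.8)·0.779) / (4.4) = 0.382
Residual b − A·x = (0.091, 0.495, 0.290)

0.091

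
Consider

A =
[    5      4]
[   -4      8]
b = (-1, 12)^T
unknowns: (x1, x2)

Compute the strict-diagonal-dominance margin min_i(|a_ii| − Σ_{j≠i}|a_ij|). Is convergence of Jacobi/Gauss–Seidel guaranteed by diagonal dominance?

row 1: |5| − (4) = 1
row 2: |8| − (4) = 4
minimum over rows = 1 → strictly diagonally dominant (convergence guaranteed)

1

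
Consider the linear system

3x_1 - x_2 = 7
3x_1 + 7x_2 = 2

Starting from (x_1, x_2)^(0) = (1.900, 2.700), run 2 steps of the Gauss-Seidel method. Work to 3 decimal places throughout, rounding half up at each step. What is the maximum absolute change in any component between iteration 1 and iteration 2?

1.266

Iteration 1:
  x_1 = (7 - (-1)·2.700) / (3) = 3.233
  x_2 = (2 - (3)·3.233) / (7) = -1.100
Iteration 2:
  x_1 = (7 - (-1)·-1.100) / (3) = 1.967
  x_2 = (2 - (3)·1.967) / (7) = -0.557
Change: (-1.266, 0.543) → max |·| = 1.266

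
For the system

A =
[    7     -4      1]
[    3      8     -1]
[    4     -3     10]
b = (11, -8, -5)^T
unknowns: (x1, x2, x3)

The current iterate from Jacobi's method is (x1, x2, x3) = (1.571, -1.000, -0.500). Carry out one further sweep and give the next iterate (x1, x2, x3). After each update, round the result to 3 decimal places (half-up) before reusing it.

(1.071, -1.652, -1.428)

One sweep:
  x1 = (11 - (-4)·-1.000 - (1)·-0.500) / (7) = 1.071
  x2 = (-8 - (3)·1.571 - (-1)·-0.500) / (8) = -1.652
  x3 = (-5 - (4)·1.571 - (-3)·-1.000) / (10) = -1.428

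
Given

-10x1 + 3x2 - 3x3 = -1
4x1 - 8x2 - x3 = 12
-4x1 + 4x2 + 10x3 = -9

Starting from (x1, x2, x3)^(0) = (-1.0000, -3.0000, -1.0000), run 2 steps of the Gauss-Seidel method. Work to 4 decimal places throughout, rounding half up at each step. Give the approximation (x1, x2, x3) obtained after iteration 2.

Iteration 1:
  x1 = (-1 - (3)·-3.0000 - (-3)·-1.0000) / (-10) = -0.5000
  x2 = (12 - (4)·-0.5000 - (-1)·-1.0000) / (-8) = -1.6250
  x3 = (-9 - (-4)·-0.5000 - (4)·-1.6250) / (10) = -0.4500
Iteration 2:
  x1 = (-1 - (3)·-1.6250 - (-3)·-0.4500) / (-10) = -0.2525
  x2 = (12 - (4)·-0.2525 - (-1)·-0.4500) / (-8) = -1.5700
  x3 = (-9 - (-4)·-0.2525 - (4)·-1.5700) / (10) = -0.3730

(-0.2525, -1.5700, -0.3730)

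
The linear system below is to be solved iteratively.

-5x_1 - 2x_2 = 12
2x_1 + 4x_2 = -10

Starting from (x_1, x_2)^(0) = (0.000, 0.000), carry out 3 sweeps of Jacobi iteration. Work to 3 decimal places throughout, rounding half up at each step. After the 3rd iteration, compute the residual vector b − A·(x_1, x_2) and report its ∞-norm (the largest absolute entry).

Iteration 1:
  x_1 = (12 - (-2)·0.000) / (-5) = -2.400
  x_2 = (-10 - (2)·0.000) / (4) = -2.500
Iteration 2:
  x_1 = (12 - (-2)·-2.500) / (-5) = -1.400
  x_2 = (-10 - (2)·-2.400) / (4) = -1.300
Iteration 3:
  x_1 = (12 - (-2)·-1.300) / (-5) = -1.880
  x_2 = (-10 - (2)·-1.400) / (4) = -1.800
Residual b − A·x = (-1.000, 0.960); ∞-norm = 1.000

1.000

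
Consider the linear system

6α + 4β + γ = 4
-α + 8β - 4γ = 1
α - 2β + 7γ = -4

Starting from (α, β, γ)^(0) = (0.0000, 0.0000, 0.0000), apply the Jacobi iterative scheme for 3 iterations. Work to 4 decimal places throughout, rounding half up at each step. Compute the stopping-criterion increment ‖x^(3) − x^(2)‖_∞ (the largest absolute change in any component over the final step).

Iteration 1:
  α = (4 - (4)·0.0000 - (1)·0.0000) / (6) = 0.6667
  β = (1 - (-1)·0.0000 - (-4)·0.0000) / (8) = 0.1250
  γ = (-4 - (1)·0.0000 - (-2)·0.0000) / (7) = -0.5714
Iteration 2:
  α = (4 - (4)·0.1250 - (1)·-0.5714) / (6) = 0.6786
  β = (1 - (-1)·0.6667 - (-4)·-0.5714) / (8) = -0.0774
  γ = (-4 - (1)·0.6667 - (-2)·0.1250) / (7) = -0.6310
Iteration 3:
  α = (4 - (4)·-0.0774 - (1)·-0.6310) / (6) = 0.8234
  β = (1 - (-1)·0.6786 - (-4)·-0.6310) / (8) = -0.1057
  γ = (-4 - (1)·0.6786 - (-2)·-0.0774) / (7) = -0.6905
Change: (0.1448, -0.0283, -0.0595) → max |·| = 0.1448

0.1448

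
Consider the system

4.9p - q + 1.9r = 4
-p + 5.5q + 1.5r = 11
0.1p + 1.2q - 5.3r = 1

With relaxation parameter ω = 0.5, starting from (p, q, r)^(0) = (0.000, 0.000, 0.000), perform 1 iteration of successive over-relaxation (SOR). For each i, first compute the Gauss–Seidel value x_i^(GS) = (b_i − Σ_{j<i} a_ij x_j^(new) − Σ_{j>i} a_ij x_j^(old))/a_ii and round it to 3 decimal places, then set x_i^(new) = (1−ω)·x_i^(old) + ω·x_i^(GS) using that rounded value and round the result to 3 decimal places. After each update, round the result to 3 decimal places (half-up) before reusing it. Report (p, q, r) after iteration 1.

Iteration 1:
  p: GS value = (4 - (-1)·0.000 - (1.9)·0.000) / (4.9) = 0.816;  p ← (1−ω)·0.000 + ω·0.816 = 0.408
  q: GS value = (11 - (-1)·0.408 - (1.5)·0.000) / (5.5) = 2.074;  q ← (1−ω)·0.000 + ω·2.074 = 1.037
  r: GS value = (1 - (0.1)·0.408 - (1.2)·1.037) / (-5.3) = 0.054;  r ← (1−ω)·0.000 + ω·0.054 = 0.027

(0.408, 1.037, 0.027)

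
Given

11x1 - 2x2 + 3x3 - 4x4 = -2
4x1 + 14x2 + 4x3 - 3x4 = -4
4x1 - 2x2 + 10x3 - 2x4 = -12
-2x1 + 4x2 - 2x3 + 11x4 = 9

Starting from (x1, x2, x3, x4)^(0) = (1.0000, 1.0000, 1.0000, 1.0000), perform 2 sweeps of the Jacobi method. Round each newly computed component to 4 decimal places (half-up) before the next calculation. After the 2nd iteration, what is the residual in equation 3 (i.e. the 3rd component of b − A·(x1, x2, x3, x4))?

0.8222

Iteration 1:
  x1 = (-2 - (-2)·1.0000 - (3)·1.0000 - (-4)·1.0000) / (11) = 0.0909
  x2 = (-4 - (4)·1.0000 - (4)·1.0000 - (-3)·1.0000) / (14) = -0.6429
  x3 = (-12 - (4)·1.0000 - (-2)·1.0000 - (-2)·1.0000) / (10) = -1.2000
  x4 = (9 - (-2)·1.0000 - (4)·1.0000 - (-2)·1.0000) / (11) = 0.8182
Iteration 2:
  x1 = (-2 - (-2)·-0.6429 - (3)·-1.2000 - (-4)·0.8182) / (11) = 0.3261
  x2 = (-4 - (4)·0.0909 - (4)·-1.2000 - (-3)·0.8182) / (14) = 0.2065
  x3 = (-12 - (4)·0.0909 - (-2)·-0.6429 - (-2)·0.8182) / (10) = -1.2013
  x4 = (9 - (-2)·0.0909 - (4)·-0.6429 - (-2)·-1.2000) / (11) = 0.8503
Residual b − A·x = (1.8310, -0.8393, 0.8222, -2.9297)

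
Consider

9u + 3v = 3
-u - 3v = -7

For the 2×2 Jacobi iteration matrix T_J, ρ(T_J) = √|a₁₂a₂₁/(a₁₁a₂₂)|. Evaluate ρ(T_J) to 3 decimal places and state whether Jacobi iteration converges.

a₁₂a₂₁/(a₁₁a₂₂) = (3)·(-1) / ((9)·(-3)) = 0.111111
ρ = √|0.111111| = √0.111111 = 0.333
ρ < 1, so Jacobi converges

0.333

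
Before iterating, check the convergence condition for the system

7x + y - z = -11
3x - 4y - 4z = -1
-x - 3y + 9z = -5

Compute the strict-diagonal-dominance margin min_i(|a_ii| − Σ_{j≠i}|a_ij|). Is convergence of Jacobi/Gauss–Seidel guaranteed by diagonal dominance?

-3

row 1: |7| − (1+1) = 5
row 2: |-4| − (3+4) = -3
row 3: |9| − (1+3) = 5
minimum over rows = -3 → not strictly diagonally dominant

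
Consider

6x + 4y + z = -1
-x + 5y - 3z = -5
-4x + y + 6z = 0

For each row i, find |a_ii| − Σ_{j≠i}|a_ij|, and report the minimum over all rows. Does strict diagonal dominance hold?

1

row 1: |6| − (4+1) = 1
row 2: |5| − (1+3) = 1
row 3: |6| − (4+1) = 1
minimum over rows = 1 → strictly diagonally dominant (convergence guaranteed)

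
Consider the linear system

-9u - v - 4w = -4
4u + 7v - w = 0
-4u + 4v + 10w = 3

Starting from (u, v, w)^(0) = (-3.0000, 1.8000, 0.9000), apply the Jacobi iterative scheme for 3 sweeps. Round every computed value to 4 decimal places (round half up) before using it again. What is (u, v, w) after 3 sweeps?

(0.6822, -0.6197, 0.7409)

Iteration 1:
  u = (-4 - (-1)·1.8000 - (-4)·0.9000) / (-9) = -0.1556
  v = (0 - (4)·-3.0000 - (-1)·0.9000) / (7) = 1.8429
  w = (3 - (-4)·-3.0000 - (4)·1.8000) / (10) = -1.6200
Iteration 2:
  u = (-4 - (-1)·1.8429 - (-4)·-1.6200) / (-9) = 0.9597
  v = (0 - (4)·-0.1556 - (-1)·-1.6200) / (7) = -0.1425
  w = (3 - (-4)·-0.1556 - (4)·1.8429) / (10) = -0.4994
Iteration 3:
  u = (-4 - (-1)·-0.1425 - (-4)·-0.4994) / (-9) = 0.6822
  v = (0 - (4)·0.9597 - (-1)·-0.4994) / (7) = -0.6197
  w = (3 - (-4)·0.9597 - (4)·-0.1425) / (10) = 0.7409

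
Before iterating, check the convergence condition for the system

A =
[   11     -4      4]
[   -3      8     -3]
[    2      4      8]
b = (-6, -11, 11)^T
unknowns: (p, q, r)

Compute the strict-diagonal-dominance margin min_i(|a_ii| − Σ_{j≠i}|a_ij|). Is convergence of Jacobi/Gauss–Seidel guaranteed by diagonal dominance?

2

row 1: |11| − (4+4) = 3
row 2: |8| − (3+3) = 2
row 3: |8| − (2+4) = 2
minimum over rows = 2 → strictly diagonally dominant (convergence guaranteed)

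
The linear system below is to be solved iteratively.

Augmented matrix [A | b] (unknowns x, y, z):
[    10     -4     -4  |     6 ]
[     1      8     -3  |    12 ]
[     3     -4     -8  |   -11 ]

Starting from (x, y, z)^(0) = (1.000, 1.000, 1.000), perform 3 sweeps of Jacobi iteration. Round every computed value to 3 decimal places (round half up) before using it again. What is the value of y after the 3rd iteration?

Iteration 1:
  x = (6 - (-4)·1.000 - (-4)·1.000) / (10) = 1.400
  y = (12 - (1)·1.000 - (-3)·1.000) / (8) = 1.750
  z = (-11 - (3)·1.000 - (-4)·1.000) / (-8) = 1.250
Iteration 2:
  x = (6 - (-4)·1.750 - (-4)·1.250) / (10) = 1.800
  y = (12 - (1)·1.400 - (-3)·1.250) / (8) = 1.794
  z = (-11 - (3)·1.400 - (-4)·1.750) / (-8) = 1.025
Iteration 3:
  x = (6 - (-4)·1.794 - (-4)·1.025) / (10) = 1.728
  y = (12 - (1)·1.800 - (-3)·1.025) / (8) = 1.659
  z = (-11 - (3)·1.800 - (-4)·1.794) / (-8) = 1.153

1.659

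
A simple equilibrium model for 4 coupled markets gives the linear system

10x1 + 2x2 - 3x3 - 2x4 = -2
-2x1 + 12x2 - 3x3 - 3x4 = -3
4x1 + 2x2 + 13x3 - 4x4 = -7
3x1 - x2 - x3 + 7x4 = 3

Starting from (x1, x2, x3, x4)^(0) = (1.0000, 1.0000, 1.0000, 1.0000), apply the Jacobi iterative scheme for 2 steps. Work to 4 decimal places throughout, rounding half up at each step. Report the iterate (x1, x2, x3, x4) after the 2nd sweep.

(-0.4339, -0.3350, -0.5454, 0.3463)

Iteration 1:
  x1 = (-2 - (2)·1.0000 - (-3)·1.0000 - (-2)·1.0000) / (10) = 0.1000
  x2 = (-3 - (-2)·1.0000 - (-3)·1.0000 - (-3)·1.0000) / (12) = 0.4167
  x3 = (-7 - (4)·1.0000 - (2)·1.0000 - (-4)·1.0000) / (13) = -0.6923
  x4 = (3 - (3)·1.0000 - (-1)·1.0000 - (-1)·1.0000) / (7) = 0.2857
Iteration 2:
  x1 = (-2 - (2)·0.4167 - (-3)·-0.6923 - (-2)·0.2857) / (10) = -0.4339
  x2 = (-3 - (-2)·0.1000 - (-3)·-0.6923 - (-3)·0.2857) / (12) = -0.3350
  x3 = (-7 - (4)·0.1000 - (2)·0.4167 - (-4)·0.2857) / (13) = -0.5454
  x4 = (3 - (3)·0.1000 - (-1)·0.4167 - (-1)·-0.6923) / (7) = 0.3463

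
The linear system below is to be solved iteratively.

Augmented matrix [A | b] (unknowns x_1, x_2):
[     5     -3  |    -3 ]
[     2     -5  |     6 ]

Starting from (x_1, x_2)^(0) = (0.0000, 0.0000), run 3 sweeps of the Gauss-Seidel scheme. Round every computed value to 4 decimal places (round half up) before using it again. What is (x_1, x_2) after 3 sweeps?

(-1.6714, -1.8686)

Iteration 1:
  x_1 = (-3 - (-3)·0.0000) / (5) = -0.6000
  x_2 = (6 - (2)·-0.6000) / (-5) = -1.4400
Iteration 2:
  x_1 = (-3 - (-3)·-1.4400) / (5) = -1.4640
  x_2 = (6 - (2)·-1.4640) / (-5) = -1.7856
Iteration 3:
  x_1 = (-3 - (-3)·-1.7856) / (5) = -1.6714
  x_2 = (6 - (2)·-1.6714) / (-5) = -1.8686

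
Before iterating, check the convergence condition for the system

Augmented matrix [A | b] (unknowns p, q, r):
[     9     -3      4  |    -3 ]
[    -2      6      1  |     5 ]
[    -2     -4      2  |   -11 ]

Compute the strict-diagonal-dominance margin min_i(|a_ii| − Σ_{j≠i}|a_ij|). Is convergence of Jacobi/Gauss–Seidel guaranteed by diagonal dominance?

row 1: |9| − (3+4) = 2
row 2: |6| − (2+1) = 3
row 3: |2| − (2+4) = -4
minimum over rows = -4 → not strictly diagonally dominant

-4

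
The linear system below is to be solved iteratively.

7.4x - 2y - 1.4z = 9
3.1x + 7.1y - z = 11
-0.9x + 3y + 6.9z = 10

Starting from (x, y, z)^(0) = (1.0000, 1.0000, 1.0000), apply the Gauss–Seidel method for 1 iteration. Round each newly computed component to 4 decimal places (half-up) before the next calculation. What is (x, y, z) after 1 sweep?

Iteration 1:
  x = (9 - (-2)·1.0000 - (-1.4)·1.0000) / (7.4) = 1.6757
  y = (11 - (3.1)·1.6757 - (-1)·1.0000) / (7.1) = 0.9585
  z = (10 - (-0.9)·1.6757 - (3)·0.9585) / (6.9) = 1.2511

(1.6757, 0.9585, 1.2511)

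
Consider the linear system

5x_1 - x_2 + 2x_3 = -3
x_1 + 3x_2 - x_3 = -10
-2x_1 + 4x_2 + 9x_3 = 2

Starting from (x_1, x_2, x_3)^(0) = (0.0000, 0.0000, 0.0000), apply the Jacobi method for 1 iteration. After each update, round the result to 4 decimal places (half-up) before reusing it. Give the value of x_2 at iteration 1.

-3.3333

Iteration 1:
  x_1 = (-3 - (-1)·0.0000 - (2)·0.0000) / (5) = -0.6000
  x_2 = (-10 - (1)·0.0000 - (-1)·0.0000) / (3) = -3.3333
  x_3 = (2 - (-2)·0.0000 - (4)·0.0000) / (9) = 0.2222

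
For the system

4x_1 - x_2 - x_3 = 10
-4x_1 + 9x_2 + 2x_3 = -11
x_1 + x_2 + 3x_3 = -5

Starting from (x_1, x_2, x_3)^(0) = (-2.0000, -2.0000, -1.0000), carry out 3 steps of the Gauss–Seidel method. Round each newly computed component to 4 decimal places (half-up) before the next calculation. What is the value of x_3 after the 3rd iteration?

Iteration 1:
  x_1 = (10 - (-1)·-2.0000 - (-1)·-1.0000) / (4) = 1.7500
  x_2 = (-11 - (-4)·1.7500 - (2)·-1.0000) / (9) = -0.2222
  x_3 = (-5 - (1)·1.7500 - (1)·-0.2222) / (3) = -2.1759
Iteration 2:
  x_1 = (10 - (-1)·-0.2222 - (-1)·-2.1759) / (4) = 1.9005
  x_2 = (-11 - (-4)·1.9005 - (2)·-2.1759) / (9) = 0.1060
  x_3 = (-5 - (1)·1.9005 - (1)·0.1060) / (3) = -2.3355
Iteration 3:
  x_1 = (10 - (-1)·0.1060 - (-1)·-2.3355) / (4) = 1.9426
  x_2 = (-11 - (-4)·1.9426 - (2)·-2.3355) / (9) = 0.1602
  x_3 = (-5 - (1)·1.9426 - (1)·0.1602) / (3) = -2.3676

-2.3676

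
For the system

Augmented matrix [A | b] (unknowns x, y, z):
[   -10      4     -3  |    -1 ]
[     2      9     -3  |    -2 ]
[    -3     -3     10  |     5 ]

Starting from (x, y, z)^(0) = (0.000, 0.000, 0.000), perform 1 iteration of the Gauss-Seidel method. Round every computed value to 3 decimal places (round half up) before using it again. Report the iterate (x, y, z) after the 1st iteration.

(0.100, -0.244, 0.457)

Iteration 1:
  x = (-1 - (4)·0.000 - (-3)·0.000) / (-10) = 0.100
  y = (-2 - (2)·0.100 - (-3)·0.000) / (9) = -0.244
  z = (5 - (-3)·0.100 - (-3)·-0.244) / (10) = 0.457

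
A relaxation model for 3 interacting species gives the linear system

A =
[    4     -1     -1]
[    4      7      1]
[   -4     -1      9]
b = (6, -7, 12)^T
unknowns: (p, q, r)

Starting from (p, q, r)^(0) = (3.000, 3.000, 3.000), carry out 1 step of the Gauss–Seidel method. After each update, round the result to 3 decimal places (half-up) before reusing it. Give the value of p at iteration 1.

3.000

Iteration 1:
  p = (6 - (-1)·3.000 - (-1)·3.000) / (4) = 3.000
  q = (-7 - (4)·3.000 - (1)·3.000) / (7) = -3.143
  r = (12 - (-4)·3.000 - (-1)·-3.143) / (9) = 2.317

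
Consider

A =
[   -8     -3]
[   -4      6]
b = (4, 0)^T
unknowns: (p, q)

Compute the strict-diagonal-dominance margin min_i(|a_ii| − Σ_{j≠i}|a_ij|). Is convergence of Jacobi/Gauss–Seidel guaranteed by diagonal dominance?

row 1: |-8| − (3) = 5
row 2: |6| − (4) = 2
minimum over rows = 2 → strictly diagonally dominant (convergence guaranteed)

2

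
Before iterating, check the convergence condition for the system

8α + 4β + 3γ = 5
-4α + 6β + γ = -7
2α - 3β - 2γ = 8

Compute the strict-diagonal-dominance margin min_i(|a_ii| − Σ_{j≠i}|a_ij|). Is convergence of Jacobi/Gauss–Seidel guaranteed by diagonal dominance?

-3

row 1: |8| − (4+3) = 1
row 2: |6| − (4+1) = 1
row 3: |-2| − (2+3) = -3
minimum over rows = -3 → not strictly diagonally dominant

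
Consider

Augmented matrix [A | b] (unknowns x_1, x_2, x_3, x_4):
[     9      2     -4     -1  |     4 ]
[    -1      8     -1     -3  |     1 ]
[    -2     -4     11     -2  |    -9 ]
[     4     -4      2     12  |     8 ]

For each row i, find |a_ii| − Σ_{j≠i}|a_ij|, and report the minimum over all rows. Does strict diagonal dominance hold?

2

row 1: |9| − (2+4+1) = 2
row 2: |8| − (1+1+3) = 3
row 3: |11| − (2+4+2) = 3
row 4: |12| − (4+4+2) = 2
minimum over rows = 2 → strictly diagonally dominant (convergence guaranteed)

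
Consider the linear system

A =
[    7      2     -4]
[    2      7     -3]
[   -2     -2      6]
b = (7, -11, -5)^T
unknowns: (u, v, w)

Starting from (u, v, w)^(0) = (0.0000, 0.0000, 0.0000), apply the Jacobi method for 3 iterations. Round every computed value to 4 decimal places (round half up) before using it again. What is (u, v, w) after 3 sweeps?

(1.0476, -2.2881, -1.2472)

Iteration 1:
  u = (7 - (2)·0.0000 - (-4)·0.0000) / (7) = 1.0000
  v = (-11 - (2)·0.0000 - (-3)·0.0000) / (7) = -1.5714
  w = (-5 - (-2)·0.0000 - (-2)·0.0000) / (6) = -0.8333
Iteration 2:
  u = (7 - (2)·-1.5714 - (-4)·-0.8333) / (7) = 0.9728
  v = (-11 - (2)·1.0000 - (-3)·-0.8333) / (7) = -2.2143
  w = (-5 - (-2)·1.0000 - (-2)·-1.5714) / (6) = -1.0238
Iteration 3:
  u = (7 - (2)·-2.2143 - (-4)·-1.0238) / (7) = 1.0476
  v = (-11 - (2)·0.9728 - (-3)·-1.0238) / (7) = -2.2881
  w = (-5 - (-2)·0.9728 - (-2)·-2.2143) / (6) = -1.2472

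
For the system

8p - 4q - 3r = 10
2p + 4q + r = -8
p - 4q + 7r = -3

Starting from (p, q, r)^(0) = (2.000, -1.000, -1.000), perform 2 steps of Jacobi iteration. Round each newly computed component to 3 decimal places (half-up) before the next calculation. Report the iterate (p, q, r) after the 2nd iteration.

(-0.607, -1.866, -2.054)

Iteration 1:
  p = (10 - (-4)·-1.000 - (-3)·-1.000) / (8) = 0.375
  q = (-8 - (2)·2.000 - (1)·-1.000) / (4) = -2.750
  r = (-3 - (1)·2.000 - (-4)·-1.000) / (7) = -1.286
Iteration 2:
  p = (10 - (-4)·-2.750 - (-3)·-1.286) / (8) = -0.607
  q = (-8 - (2)·0.375 - (1)·-1.286) / (4) = -1.866
  r = (-3 - (1)·0.375 - (-4)·-2.750) / (7) = -2.054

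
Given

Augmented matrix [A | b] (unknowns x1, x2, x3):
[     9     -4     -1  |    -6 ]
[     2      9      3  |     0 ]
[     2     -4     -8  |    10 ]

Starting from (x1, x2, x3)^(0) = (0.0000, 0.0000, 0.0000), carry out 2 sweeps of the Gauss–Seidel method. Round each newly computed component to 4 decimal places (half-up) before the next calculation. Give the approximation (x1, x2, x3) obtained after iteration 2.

(-0.7664, 0.6672, -1.7752)

Iteration 1:
  x1 = (-6 - (-4)·0.0000 - (-1)·0.0000) / (9) = -0.6667
  x2 = (0 - (2)·-0.6667 - (3)·0.0000) / (9) = 0.1482
  x3 = (10 - (2)·-0.6667 - (-4)·0.1482) / (-8) = -1.4908
Iteration 2:
  x1 = (-6 - (-4)·0.1482 - (-1)·-1.4908) / (9) = -0.7664
  x2 = (0 - (2)·-0.7664 - (3)·-1.4908) / (9) = 0.6672
  x3 = (10 - (2)·-0.7664 - (-4)·0.6672) / (-8) = -1.7752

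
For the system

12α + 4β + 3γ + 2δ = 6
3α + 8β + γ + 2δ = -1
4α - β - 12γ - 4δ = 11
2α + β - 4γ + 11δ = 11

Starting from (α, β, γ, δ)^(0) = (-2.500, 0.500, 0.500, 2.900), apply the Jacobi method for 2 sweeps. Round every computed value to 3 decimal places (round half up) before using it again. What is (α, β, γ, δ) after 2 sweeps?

Iteration 1:
  α = (6 - (4)·0.500 - (3)·0.500 - (2)·2.900) / (12) = -0.275
  β = (-1 - (3)·-2.500 - (1)·0.500 - (2)·2.900) / (8) = 0.025
  γ = (11 - (4)·-2.500 - (-1)·0.500 - (-4)·2.900) / (-12) = -2.758
  δ = (11 - (2)·-2.500 - (1)·0.500 - (-4)·0.500) / (11) = 1.591
Iteration 2:
  α = (6 - (4)·0.025 - (3)·-2.758 - (2)·1.591) / (12) = 0.916
  β = (-1 - (3)·-0.275 - (1)·-2.758 - (2)·1.591) / (8) = -0.075
  γ = (11 - (4)·-0.275 - (-1)·0.025 - (-4)·1.591) / (-12) = -1.541
  δ = (11 - (2)·-0.275 - (1)·0.025 - (-4)·-2.758) / (11) = 0.045

(0.916, -0.075, -1.541, 0.045)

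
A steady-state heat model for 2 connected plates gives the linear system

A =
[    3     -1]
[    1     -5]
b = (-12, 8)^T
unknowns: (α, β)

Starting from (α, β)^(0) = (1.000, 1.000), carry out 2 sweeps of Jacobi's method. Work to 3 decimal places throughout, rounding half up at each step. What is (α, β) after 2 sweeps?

(-4.467, -2.333)

Iteration 1:
  α = (-12 - (-1)·1.000) / (3) = -3.667
  β = (8 - (1)·1.000) / (-5) = -1.400
Iteration 2:
  α = (-12 - (-1)·-1.400) / (3) = -4.467
  β = (8 - (1)·-3.667) / (-5) = -2.333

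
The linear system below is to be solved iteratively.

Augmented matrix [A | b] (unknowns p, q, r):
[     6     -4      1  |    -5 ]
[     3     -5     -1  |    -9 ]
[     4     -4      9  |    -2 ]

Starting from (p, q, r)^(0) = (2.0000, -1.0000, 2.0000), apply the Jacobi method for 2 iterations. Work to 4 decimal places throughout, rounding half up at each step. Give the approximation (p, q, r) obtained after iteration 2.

(1.1593, 1.0111, 1.7481)

Iteration 1:
  p = (-5 - (-4)·-1.0000 - (1)·2.0000) / (6) = -1.8333
  q = (-9 - (3)·2.0000 - (-1)·2.0000) / (-5) = 2.6000
  r = (-2 - (4)·2.0000 - (-4)·-1.0000) / (9) = -1.5556
Iteration 2:
  p = (-5 - (-4)·2.6000 - (1)·-1.5556) / (6) = 1.1593
  q = (-9 - (3)·-1.8333 - (-1)·-1.5556) / (-5) = 1.0111
  r = (-2 - (4)·-1.8333 - (-4)·2.6000) / (9) = 1.7481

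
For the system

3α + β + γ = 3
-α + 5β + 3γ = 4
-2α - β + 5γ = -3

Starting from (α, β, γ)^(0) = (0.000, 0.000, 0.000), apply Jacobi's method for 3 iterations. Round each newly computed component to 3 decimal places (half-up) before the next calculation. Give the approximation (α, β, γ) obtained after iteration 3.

(0.560, 1.011, 0.045)

Iteration 1:
  α = (3 - (1)·0.000 - (1)·0.000) / (3) = 1.000
  β = (4 - (-1)·0.000 - (3)·0.000) / (5) = 0.800
  γ = (-3 - (-2)·0.000 - (-1)·0.000) / (5) = -0.600
Iteration 2:
  α = (3 - (1)·0.800 - (1)·-0.600) / (3) = 0.933
  β = (4 - (-1)·1.000 - (3)·-0.600) / (5) = 1.360
  γ = (-3 - (-2)·1.000 - (-1)·0.800) / (5) = -0.040
Iteration 3:
  α = (3 - (1)·1.360 - (1)·-0.040) / (3) = 0.560
  β = (4 - (-1)·0.933 - (3)·-0.040) / (5) = 1.011
  γ = (-3 - (-2)·0.933 - (-1)·1.360) / (5) = 0.045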